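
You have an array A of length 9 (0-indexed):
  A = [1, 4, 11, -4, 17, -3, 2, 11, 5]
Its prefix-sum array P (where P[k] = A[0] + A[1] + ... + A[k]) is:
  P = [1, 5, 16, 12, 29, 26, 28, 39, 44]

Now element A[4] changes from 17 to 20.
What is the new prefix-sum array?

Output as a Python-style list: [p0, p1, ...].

Change: A[4] 17 -> 20, delta = 3
P[k] for k < 4: unchanged (A[4] not included)
P[k] for k >= 4: shift by delta = 3
  P[0] = 1 + 0 = 1
  P[1] = 5 + 0 = 5
  P[2] = 16 + 0 = 16
  P[3] = 12 + 0 = 12
  P[4] = 29 + 3 = 32
  P[5] = 26 + 3 = 29
  P[6] = 28 + 3 = 31
  P[7] = 39 + 3 = 42
  P[8] = 44 + 3 = 47

Answer: [1, 5, 16, 12, 32, 29, 31, 42, 47]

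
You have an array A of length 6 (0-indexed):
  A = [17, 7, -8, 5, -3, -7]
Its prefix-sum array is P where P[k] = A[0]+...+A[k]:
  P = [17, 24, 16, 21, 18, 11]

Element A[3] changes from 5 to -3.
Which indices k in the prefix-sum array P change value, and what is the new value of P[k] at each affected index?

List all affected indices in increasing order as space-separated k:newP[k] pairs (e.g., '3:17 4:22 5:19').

Answer: 3:13 4:10 5:3

Derivation:
P[k] = A[0] + ... + A[k]
P[k] includes A[3] iff k >= 3
Affected indices: 3, 4, ..., 5; delta = -8
  P[3]: 21 + -8 = 13
  P[4]: 18 + -8 = 10
  P[5]: 11 + -8 = 3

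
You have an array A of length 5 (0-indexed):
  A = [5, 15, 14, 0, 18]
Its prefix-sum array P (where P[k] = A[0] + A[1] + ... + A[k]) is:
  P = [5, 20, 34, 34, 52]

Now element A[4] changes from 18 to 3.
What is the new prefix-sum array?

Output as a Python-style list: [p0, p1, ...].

Answer: [5, 20, 34, 34, 37]

Derivation:
Change: A[4] 18 -> 3, delta = -15
P[k] for k < 4: unchanged (A[4] not included)
P[k] for k >= 4: shift by delta = -15
  P[0] = 5 + 0 = 5
  P[1] = 20 + 0 = 20
  P[2] = 34 + 0 = 34
  P[3] = 34 + 0 = 34
  P[4] = 52 + -15 = 37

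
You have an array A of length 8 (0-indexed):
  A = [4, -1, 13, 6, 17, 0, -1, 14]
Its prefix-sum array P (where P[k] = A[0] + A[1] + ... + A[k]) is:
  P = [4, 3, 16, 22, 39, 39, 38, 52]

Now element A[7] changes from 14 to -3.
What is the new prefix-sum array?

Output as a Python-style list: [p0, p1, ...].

Answer: [4, 3, 16, 22, 39, 39, 38, 35]

Derivation:
Change: A[7] 14 -> -3, delta = -17
P[k] for k < 7: unchanged (A[7] not included)
P[k] for k >= 7: shift by delta = -17
  P[0] = 4 + 0 = 4
  P[1] = 3 + 0 = 3
  P[2] = 16 + 0 = 16
  P[3] = 22 + 0 = 22
  P[4] = 39 + 0 = 39
  P[5] = 39 + 0 = 39
  P[6] = 38 + 0 = 38
  P[7] = 52 + -17 = 35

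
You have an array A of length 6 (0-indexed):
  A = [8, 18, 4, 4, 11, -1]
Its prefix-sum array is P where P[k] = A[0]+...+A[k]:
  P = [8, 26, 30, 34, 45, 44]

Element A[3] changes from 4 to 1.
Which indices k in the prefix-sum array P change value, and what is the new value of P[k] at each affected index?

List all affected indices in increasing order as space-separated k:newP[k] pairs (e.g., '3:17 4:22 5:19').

Answer: 3:31 4:42 5:41

Derivation:
P[k] = A[0] + ... + A[k]
P[k] includes A[3] iff k >= 3
Affected indices: 3, 4, ..., 5; delta = -3
  P[3]: 34 + -3 = 31
  P[4]: 45 + -3 = 42
  P[5]: 44 + -3 = 41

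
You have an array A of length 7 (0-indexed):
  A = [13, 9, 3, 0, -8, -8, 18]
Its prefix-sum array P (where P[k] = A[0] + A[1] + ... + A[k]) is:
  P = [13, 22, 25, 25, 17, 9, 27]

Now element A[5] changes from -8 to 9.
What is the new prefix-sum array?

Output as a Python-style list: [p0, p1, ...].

Change: A[5] -8 -> 9, delta = 17
P[k] for k < 5: unchanged (A[5] not included)
P[k] for k >= 5: shift by delta = 17
  P[0] = 13 + 0 = 13
  P[1] = 22 + 0 = 22
  P[2] = 25 + 0 = 25
  P[3] = 25 + 0 = 25
  P[4] = 17 + 0 = 17
  P[5] = 9 + 17 = 26
  P[6] = 27 + 17 = 44

Answer: [13, 22, 25, 25, 17, 26, 44]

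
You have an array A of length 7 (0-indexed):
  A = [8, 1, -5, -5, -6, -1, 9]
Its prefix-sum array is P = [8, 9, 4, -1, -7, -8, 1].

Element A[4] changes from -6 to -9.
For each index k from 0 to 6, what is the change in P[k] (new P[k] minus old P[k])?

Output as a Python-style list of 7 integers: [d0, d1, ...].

Element change: A[4] -6 -> -9, delta = -3
For k < 4: P[k] unchanged, delta_P[k] = 0
For k >= 4: P[k] shifts by exactly -3
Delta array: [0, 0, 0, 0, -3, -3, -3]

Answer: [0, 0, 0, 0, -3, -3, -3]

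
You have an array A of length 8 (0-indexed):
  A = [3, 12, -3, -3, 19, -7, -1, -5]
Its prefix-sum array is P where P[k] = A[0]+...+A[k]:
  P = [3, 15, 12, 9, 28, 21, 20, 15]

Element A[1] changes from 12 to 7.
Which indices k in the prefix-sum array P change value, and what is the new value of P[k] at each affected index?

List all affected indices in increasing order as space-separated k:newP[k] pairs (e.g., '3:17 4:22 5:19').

P[k] = A[0] + ... + A[k]
P[k] includes A[1] iff k >= 1
Affected indices: 1, 2, ..., 7; delta = -5
  P[1]: 15 + -5 = 10
  P[2]: 12 + -5 = 7
  P[3]: 9 + -5 = 4
  P[4]: 28 + -5 = 23
  P[5]: 21 + -5 = 16
  P[6]: 20 + -5 = 15
  P[7]: 15 + -5 = 10

Answer: 1:10 2:7 3:4 4:23 5:16 6:15 7:10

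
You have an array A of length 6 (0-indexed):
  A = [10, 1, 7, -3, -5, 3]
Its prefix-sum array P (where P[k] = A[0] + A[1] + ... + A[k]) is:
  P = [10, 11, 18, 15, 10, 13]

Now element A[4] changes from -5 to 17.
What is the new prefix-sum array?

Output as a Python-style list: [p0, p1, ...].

Change: A[4] -5 -> 17, delta = 22
P[k] for k < 4: unchanged (A[4] not included)
P[k] for k >= 4: shift by delta = 22
  P[0] = 10 + 0 = 10
  P[1] = 11 + 0 = 11
  P[2] = 18 + 0 = 18
  P[3] = 15 + 0 = 15
  P[4] = 10 + 22 = 32
  P[5] = 13 + 22 = 35

Answer: [10, 11, 18, 15, 32, 35]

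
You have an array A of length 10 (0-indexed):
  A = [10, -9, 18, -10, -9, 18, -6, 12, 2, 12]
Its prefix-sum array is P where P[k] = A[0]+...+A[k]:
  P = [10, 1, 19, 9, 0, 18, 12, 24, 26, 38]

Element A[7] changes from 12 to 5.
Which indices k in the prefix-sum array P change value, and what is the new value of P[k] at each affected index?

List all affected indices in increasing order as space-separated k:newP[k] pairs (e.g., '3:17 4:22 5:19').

P[k] = A[0] + ... + A[k]
P[k] includes A[7] iff k >= 7
Affected indices: 7, 8, ..., 9; delta = -7
  P[7]: 24 + -7 = 17
  P[8]: 26 + -7 = 19
  P[9]: 38 + -7 = 31

Answer: 7:17 8:19 9:31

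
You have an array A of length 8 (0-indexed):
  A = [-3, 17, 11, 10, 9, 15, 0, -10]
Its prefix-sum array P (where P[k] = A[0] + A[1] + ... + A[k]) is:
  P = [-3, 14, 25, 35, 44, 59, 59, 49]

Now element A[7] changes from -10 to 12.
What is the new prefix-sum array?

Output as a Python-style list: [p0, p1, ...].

Change: A[7] -10 -> 12, delta = 22
P[k] for k < 7: unchanged (A[7] not included)
P[k] for k >= 7: shift by delta = 22
  P[0] = -3 + 0 = -3
  P[1] = 14 + 0 = 14
  P[2] = 25 + 0 = 25
  P[3] = 35 + 0 = 35
  P[4] = 44 + 0 = 44
  P[5] = 59 + 0 = 59
  P[6] = 59 + 0 = 59
  P[7] = 49 + 22 = 71

Answer: [-3, 14, 25, 35, 44, 59, 59, 71]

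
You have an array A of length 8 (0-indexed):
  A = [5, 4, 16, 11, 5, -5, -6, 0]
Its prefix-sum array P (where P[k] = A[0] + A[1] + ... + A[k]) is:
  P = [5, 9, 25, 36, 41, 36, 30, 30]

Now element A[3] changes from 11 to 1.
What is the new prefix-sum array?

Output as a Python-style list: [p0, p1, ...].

Answer: [5, 9, 25, 26, 31, 26, 20, 20]

Derivation:
Change: A[3] 11 -> 1, delta = -10
P[k] for k < 3: unchanged (A[3] not included)
P[k] for k >= 3: shift by delta = -10
  P[0] = 5 + 0 = 5
  P[1] = 9 + 0 = 9
  P[2] = 25 + 0 = 25
  P[3] = 36 + -10 = 26
  P[4] = 41 + -10 = 31
  P[5] = 36 + -10 = 26
  P[6] = 30 + -10 = 20
  P[7] = 30 + -10 = 20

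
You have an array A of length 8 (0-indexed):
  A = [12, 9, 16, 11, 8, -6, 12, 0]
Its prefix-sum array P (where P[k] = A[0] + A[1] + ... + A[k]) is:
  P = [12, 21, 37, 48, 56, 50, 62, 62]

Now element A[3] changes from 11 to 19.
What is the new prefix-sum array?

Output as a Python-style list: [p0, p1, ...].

Change: A[3] 11 -> 19, delta = 8
P[k] for k < 3: unchanged (A[3] not included)
P[k] for k >= 3: shift by delta = 8
  P[0] = 12 + 0 = 12
  P[1] = 21 + 0 = 21
  P[2] = 37 + 0 = 37
  P[3] = 48 + 8 = 56
  P[4] = 56 + 8 = 64
  P[5] = 50 + 8 = 58
  P[6] = 62 + 8 = 70
  P[7] = 62 + 8 = 70

Answer: [12, 21, 37, 56, 64, 58, 70, 70]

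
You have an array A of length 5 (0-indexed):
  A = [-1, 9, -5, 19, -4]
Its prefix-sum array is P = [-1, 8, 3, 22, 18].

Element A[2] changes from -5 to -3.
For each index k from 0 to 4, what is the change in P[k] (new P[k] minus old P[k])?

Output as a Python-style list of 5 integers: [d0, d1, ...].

Element change: A[2] -5 -> -3, delta = 2
For k < 2: P[k] unchanged, delta_P[k] = 0
For k >= 2: P[k] shifts by exactly 2
Delta array: [0, 0, 2, 2, 2]

Answer: [0, 0, 2, 2, 2]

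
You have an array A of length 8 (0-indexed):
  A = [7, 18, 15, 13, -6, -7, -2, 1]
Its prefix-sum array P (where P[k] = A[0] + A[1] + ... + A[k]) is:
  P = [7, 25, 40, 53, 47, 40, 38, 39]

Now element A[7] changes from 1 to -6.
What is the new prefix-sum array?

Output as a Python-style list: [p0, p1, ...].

Change: A[7] 1 -> -6, delta = -7
P[k] for k < 7: unchanged (A[7] not included)
P[k] for k >= 7: shift by delta = -7
  P[0] = 7 + 0 = 7
  P[1] = 25 + 0 = 25
  P[2] = 40 + 0 = 40
  P[3] = 53 + 0 = 53
  P[4] = 47 + 0 = 47
  P[5] = 40 + 0 = 40
  P[6] = 38 + 0 = 38
  P[7] = 39 + -7 = 32

Answer: [7, 25, 40, 53, 47, 40, 38, 32]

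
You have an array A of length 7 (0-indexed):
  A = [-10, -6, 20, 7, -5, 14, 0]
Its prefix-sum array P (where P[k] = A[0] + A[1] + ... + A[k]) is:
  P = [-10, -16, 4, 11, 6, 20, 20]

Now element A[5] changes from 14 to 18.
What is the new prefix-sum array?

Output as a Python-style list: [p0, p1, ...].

Change: A[5] 14 -> 18, delta = 4
P[k] for k < 5: unchanged (A[5] not included)
P[k] for k >= 5: shift by delta = 4
  P[0] = -10 + 0 = -10
  P[1] = -16 + 0 = -16
  P[2] = 4 + 0 = 4
  P[3] = 11 + 0 = 11
  P[4] = 6 + 0 = 6
  P[5] = 20 + 4 = 24
  P[6] = 20 + 4 = 24

Answer: [-10, -16, 4, 11, 6, 24, 24]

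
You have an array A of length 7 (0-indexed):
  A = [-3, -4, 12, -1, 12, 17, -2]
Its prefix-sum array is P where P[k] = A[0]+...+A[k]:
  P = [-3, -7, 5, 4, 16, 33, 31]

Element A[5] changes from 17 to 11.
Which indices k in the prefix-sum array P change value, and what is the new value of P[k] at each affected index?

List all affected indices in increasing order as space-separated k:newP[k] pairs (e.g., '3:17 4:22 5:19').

P[k] = A[0] + ... + A[k]
P[k] includes A[5] iff k >= 5
Affected indices: 5, 6, ..., 6; delta = -6
  P[5]: 33 + -6 = 27
  P[6]: 31 + -6 = 25

Answer: 5:27 6:25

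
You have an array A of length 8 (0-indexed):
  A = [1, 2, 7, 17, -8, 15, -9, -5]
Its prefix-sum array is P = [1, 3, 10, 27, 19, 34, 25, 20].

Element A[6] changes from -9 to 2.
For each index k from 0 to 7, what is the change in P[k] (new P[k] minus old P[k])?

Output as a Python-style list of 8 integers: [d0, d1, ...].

Element change: A[6] -9 -> 2, delta = 11
For k < 6: P[k] unchanged, delta_P[k] = 0
For k >= 6: P[k] shifts by exactly 11
Delta array: [0, 0, 0, 0, 0, 0, 11, 11]

Answer: [0, 0, 0, 0, 0, 0, 11, 11]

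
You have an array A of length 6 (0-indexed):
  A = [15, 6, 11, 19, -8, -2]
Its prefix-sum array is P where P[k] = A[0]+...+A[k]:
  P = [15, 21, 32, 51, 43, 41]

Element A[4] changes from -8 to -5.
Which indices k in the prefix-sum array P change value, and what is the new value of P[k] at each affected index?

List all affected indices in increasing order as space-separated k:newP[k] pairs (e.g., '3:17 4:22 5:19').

P[k] = A[0] + ... + A[k]
P[k] includes A[4] iff k >= 4
Affected indices: 4, 5, ..., 5; delta = 3
  P[4]: 43 + 3 = 46
  P[5]: 41 + 3 = 44

Answer: 4:46 5:44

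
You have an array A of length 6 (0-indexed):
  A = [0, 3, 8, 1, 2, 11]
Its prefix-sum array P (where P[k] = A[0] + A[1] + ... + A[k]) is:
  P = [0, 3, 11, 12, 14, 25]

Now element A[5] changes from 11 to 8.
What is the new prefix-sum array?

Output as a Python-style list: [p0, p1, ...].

Answer: [0, 3, 11, 12, 14, 22]

Derivation:
Change: A[5] 11 -> 8, delta = -3
P[k] for k < 5: unchanged (A[5] not included)
P[k] for k >= 5: shift by delta = -3
  P[0] = 0 + 0 = 0
  P[1] = 3 + 0 = 3
  P[2] = 11 + 0 = 11
  P[3] = 12 + 0 = 12
  P[4] = 14 + 0 = 14
  P[5] = 25 + -3 = 22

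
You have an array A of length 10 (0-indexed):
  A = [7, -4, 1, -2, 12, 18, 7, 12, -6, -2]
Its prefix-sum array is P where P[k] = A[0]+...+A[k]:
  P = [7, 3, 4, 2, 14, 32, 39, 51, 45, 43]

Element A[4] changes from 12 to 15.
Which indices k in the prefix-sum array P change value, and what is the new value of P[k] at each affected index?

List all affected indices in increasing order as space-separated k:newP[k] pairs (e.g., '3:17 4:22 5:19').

Answer: 4:17 5:35 6:42 7:54 8:48 9:46

Derivation:
P[k] = A[0] + ... + A[k]
P[k] includes A[4] iff k >= 4
Affected indices: 4, 5, ..., 9; delta = 3
  P[4]: 14 + 3 = 17
  P[5]: 32 + 3 = 35
  P[6]: 39 + 3 = 42
  P[7]: 51 + 3 = 54
  P[8]: 45 + 3 = 48
  P[9]: 43 + 3 = 46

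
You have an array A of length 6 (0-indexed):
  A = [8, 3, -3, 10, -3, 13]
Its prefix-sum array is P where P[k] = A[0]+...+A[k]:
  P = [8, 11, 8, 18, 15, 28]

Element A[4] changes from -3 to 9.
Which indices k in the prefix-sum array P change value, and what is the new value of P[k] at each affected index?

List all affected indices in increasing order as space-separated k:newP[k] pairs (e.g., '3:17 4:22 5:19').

Answer: 4:27 5:40

Derivation:
P[k] = A[0] + ... + A[k]
P[k] includes A[4] iff k >= 4
Affected indices: 4, 5, ..., 5; delta = 12
  P[4]: 15 + 12 = 27
  P[5]: 28 + 12 = 40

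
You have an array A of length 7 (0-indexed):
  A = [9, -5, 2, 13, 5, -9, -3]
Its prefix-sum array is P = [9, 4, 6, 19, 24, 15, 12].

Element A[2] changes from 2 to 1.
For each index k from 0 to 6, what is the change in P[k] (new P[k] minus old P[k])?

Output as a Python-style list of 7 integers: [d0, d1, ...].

Element change: A[2] 2 -> 1, delta = -1
For k < 2: P[k] unchanged, delta_P[k] = 0
For k >= 2: P[k] shifts by exactly -1
Delta array: [0, 0, -1, -1, -1, -1, -1]

Answer: [0, 0, -1, -1, -1, -1, -1]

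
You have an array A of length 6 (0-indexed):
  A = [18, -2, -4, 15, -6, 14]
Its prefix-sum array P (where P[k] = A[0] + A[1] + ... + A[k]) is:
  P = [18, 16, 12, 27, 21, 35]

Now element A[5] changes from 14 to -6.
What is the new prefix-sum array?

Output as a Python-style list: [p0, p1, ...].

Answer: [18, 16, 12, 27, 21, 15]

Derivation:
Change: A[5] 14 -> -6, delta = -20
P[k] for k < 5: unchanged (A[5] not included)
P[k] for k >= 5: shift by delta = -20
  P[0] = 18 + 0 = 18
  P[1] = 16 + 0 = 16
  P[2] = 12 + 0 = 12
  P[3] = 27 + 0 = 27
  P[4] = 21 + 0 = 21
  P[5] = 35 + -20 = 15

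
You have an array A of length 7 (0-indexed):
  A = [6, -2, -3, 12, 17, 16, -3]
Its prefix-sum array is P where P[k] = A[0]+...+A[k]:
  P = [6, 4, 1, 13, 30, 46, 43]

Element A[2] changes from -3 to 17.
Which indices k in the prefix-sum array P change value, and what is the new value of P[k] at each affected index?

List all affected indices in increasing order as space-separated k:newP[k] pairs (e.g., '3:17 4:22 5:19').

P[k] = A[0] + ... + A[k]
P[k] includes A[2] iff k >= 2
Affected indices: 2, 3, ..., 6; delta = 20
  P[2]: 1 + 20 = 21
  P[3]: 13 + 20 = 33
  P[4]: 30 + 20 = 50
  P[5]: 46 + 20 = 66
  P[6]: 43 + 20 = 63

Answer: 2:21 3:33 4:50 5:66 6:63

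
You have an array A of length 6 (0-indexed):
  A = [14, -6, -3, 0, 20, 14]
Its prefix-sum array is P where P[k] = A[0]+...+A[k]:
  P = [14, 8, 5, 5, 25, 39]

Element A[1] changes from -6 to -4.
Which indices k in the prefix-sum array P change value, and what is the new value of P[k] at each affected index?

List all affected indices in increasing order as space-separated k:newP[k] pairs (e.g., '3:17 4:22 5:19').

P[k] = A[0] + ... + A[k]
P[k] includes A[1] iff k >= 1
Affected indices: 1, 2, ..., 5; delta = 2
  P[1]: 8 + 2 = 10
  P[2]: 5 + 2 = 7
  P[3]: 5 + 2 = 7
  P[4]: 25 + 2 = 27
  P[5]: 39 + 2 = 41

Answer: 1:10 2:7 3:7 4:27 5:41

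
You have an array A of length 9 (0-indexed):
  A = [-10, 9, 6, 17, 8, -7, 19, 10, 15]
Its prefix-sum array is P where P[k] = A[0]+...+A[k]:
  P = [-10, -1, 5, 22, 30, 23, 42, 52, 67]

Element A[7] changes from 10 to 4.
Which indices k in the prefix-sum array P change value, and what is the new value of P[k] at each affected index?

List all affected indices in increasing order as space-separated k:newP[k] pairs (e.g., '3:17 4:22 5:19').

P[k] = A[0] + ... + A[k]
P[k] includes A[7] iff k >= 7
Affected indices: 7, 8, ..., 8; delta = -6
  P[7]: 52 + -6 = 46
  P[8]: 67 + -6 = 61

Answer: 7:46 8:61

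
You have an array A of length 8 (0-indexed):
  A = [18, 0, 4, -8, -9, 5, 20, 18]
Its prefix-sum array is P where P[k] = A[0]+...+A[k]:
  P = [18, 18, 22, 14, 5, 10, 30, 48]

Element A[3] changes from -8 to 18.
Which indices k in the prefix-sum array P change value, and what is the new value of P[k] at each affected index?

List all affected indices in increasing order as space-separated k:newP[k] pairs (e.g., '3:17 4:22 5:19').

Answer: 3:40 4:31 5:36 6:56 7:74

Derivation:
P[k] = A[0] + ... + A[k]
P[k] includes A[3] iff k >= 3
Affected indices: 3, 4, ..., 7; delta = 26
  P[3]: 14 + 26 = 40
  P[4]: 5 + 26 = 31
  P[5]: 10 + 26 = 36
  P[6]: 30 + 26 = 56
  P[7]: 48 + 26 = 74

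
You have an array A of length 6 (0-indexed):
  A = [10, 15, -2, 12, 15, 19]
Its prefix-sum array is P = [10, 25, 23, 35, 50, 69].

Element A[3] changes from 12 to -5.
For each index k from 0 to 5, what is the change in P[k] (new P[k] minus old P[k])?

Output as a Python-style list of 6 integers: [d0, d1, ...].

Element change: A[3] 12 -> -5, delta = -17
For k < 3: P[k] unchanged, delta_P[k] = 0
For k >= 3: P[k] shifts by exactly -17
Delta array: [0, 0, 0, -17, -17, -17]

Answer: [0, 0, 0, -17, -17, -17]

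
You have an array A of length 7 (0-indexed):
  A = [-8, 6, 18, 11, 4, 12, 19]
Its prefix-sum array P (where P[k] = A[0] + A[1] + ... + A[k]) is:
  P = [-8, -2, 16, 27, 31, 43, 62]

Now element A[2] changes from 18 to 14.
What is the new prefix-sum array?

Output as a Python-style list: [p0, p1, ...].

Change: A[2] 18 -> 14, delta = -4
P[k] for k < 2: unchanged (A[2] not included)
P[k] for k >= 2: shift by delta = -4
  P[0] = -8 + 0 = -8
  P[1] = -2 + 0 = -2
  P[2] = 16 + -4 = 12
  P[3] = 27 + -4 = 23
  P[4] = 31 + -4 = 27
  P[5] = 43 + -4 = 39
  P[6] = 62 + -4 = 58

Answer: [-8, -2, 12, 23, 27, 39, 58]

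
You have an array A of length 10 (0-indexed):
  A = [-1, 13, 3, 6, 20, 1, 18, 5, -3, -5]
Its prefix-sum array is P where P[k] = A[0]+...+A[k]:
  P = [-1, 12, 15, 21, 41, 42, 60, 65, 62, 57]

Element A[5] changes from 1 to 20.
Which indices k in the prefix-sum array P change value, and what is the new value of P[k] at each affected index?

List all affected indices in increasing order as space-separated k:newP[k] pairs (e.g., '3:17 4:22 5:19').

Answer: 5:61 6:79 7:84 8:81 9:76

Derivation:
P[k] = A[0] + ... + A[k]
P[k] includes A[5] iff k >= 5
Affected indices: 5, 6, ..., 9; delta = 19
  P[5]: 42 + 19 = 61
  P[6]: 60 + 19 = 79
  P[7]: 65 + 19 = 84
  P[8]: 62 + 19 = 81
  P[9]: 57 + 19 = 76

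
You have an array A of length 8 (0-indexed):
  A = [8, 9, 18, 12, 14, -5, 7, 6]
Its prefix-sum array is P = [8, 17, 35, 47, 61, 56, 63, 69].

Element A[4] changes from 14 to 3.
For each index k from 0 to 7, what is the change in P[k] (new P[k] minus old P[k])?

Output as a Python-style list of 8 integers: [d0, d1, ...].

Element change: A[4] 14 -> 3, delta = -11
For k < 4: P[k] unchanged, delta_P[k] = 0
For k >= 4: P[k] shifts by exactly -11
Delta array: [0, 0, 0, 0, -11, -11, -11, -11]

Answer: [0, 0, 0, 0, -11, -11, -11, -11]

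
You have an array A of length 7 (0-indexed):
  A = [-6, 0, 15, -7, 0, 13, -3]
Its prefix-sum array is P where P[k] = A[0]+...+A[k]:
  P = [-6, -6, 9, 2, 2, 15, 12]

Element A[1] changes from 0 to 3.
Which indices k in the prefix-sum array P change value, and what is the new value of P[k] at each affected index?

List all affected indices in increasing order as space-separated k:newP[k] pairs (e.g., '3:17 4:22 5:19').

P[k] = A[0] + ... + A[k]
P[k] includes A[1] iff k >= 1
Affected indices: 1, 2, ..., 6; delta = 3
  P[1]: -6 + 3 = -3
  P[2]: 9 + 3 = 12
  P[3]: 2 + 3 = 5
  P[4]: 2 + 3 = 5
  P[5]: 15 + 3 = 18
  P[6]: 12 + 3 = 15

Answer: 1:-3 2:12 3:5 4:5 5:18 6:15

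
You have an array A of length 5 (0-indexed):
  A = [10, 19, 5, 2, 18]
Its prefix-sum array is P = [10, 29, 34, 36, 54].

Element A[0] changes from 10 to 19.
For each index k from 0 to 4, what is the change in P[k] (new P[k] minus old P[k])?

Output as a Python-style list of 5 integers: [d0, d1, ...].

Answer: [9, 9, 9, 9, 9]

Derivation:
Element change: A[0] 10 -> 19, delta = 9
For k < 0: P[k] unchanged, delta_P[k] = 0
For k >= 0: P[k] shifts by exactly 9
Delta array: [9, 9, 9, 9, 9]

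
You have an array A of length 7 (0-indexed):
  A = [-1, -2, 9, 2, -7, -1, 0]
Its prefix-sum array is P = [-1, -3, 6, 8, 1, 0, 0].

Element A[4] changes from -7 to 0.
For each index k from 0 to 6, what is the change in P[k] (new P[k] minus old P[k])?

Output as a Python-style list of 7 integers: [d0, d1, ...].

Element change: A[4] -7 -> 0, delta = 7
For k < 4: P[k] unchanged, delta_P[k] = 0
For k >= 4: P[k] shifts by exactly 7
Delta array: [0, 0, 0, 0, 7, 7, 7]

Answer: [0, 0, 0, 0, 7, 7, 7]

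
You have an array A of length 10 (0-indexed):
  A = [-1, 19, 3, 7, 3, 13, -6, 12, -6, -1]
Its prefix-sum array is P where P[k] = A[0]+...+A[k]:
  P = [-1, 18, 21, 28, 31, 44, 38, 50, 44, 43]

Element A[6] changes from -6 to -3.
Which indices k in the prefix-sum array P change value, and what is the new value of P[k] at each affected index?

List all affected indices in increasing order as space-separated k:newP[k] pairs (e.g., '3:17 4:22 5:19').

Answer: 6:41 7:53 8:47 9:46

Derivation:
P[k] = A[0] + ... + A[k]
P[k] includes A[6] iff k >= 6
Affected indices: 6, 7, ..., 9; delta = 3
  P[6]: 38 + 3 = 41
  P[7]: 50 + 3 = 53
  P[8]: 44 + 3 = 47
  P[9]: 43 + 3 = 46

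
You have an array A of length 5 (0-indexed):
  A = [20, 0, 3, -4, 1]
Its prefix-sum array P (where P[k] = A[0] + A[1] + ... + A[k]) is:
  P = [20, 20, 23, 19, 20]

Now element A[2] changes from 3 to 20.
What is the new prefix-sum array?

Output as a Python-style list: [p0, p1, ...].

Change: A[2] 3 -> 20, delta = 17
P[k] for k < 2: unchanged (A[2] not included)
P[k] for k >= 2: shift by delta = 17
  P[0] = 20 + 0 = 20
  P[1] = 20 + 0 = 20
  P[2] = 23 + 17 = 40
  P[3] = 19 + 17 = 36
  P[4] = 20 + 17 = 37

Answer: [20, 20, 40, 36, 37]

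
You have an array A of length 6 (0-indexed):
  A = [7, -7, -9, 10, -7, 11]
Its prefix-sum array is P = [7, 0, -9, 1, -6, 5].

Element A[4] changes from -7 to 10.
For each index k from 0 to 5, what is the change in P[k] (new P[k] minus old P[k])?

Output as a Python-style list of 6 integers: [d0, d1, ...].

Element change: A[4] -7 -> 10, delta = 17
For k < 4: P[k] unchanged, delta_P[k] = 0
For k >= 4: P[k] shifts by exactly 17
Delta array: [0, 0, 0, 0, 17, 17]

Answer: [0, 0, 0, 0, 17, 17]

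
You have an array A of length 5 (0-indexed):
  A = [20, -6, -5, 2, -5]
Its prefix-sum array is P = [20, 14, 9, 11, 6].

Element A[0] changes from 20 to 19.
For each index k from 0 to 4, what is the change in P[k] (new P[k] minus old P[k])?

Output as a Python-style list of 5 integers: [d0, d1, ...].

Answer: [-1, -1, -1, -1, -1]

Derivation:
Element change: A[0] 20 -> 19, delta = -1
For k < 0: P[k] unchanged, delta_P[k] = 0
For k >= 0: P[k] shifts by exactly -1
Delta array: [-1, -1, -1, -1, -1]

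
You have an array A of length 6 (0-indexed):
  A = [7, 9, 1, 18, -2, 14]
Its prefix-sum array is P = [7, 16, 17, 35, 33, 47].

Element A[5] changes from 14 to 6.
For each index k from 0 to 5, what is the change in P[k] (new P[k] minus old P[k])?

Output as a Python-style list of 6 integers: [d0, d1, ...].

Element change: A[5] 14 -> 6, delta = -8
For k < 5: P[k] unchanged, delta_P[k] = 0
For k >= 5: P[k] shifts by exactly -8
Delta array: [0, 0, 0, 0, 0, -8]

Answer: [0, 0, 0, 0, 0, -8]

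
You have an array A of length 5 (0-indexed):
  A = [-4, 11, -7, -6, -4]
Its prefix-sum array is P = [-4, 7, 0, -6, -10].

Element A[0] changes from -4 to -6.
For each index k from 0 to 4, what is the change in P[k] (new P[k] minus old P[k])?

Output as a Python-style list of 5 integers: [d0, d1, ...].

Answer: [-2, -2, -2, -2, -2]

Derivation:
Element change: A[0] -4 -> -6, delta = -2
For k < 0: P[k] unchanged, delta_P[k] = 0
For k >= 0: P[k] shifts by exactly -2
Delta array: [-2, -2, -2, -2, -2]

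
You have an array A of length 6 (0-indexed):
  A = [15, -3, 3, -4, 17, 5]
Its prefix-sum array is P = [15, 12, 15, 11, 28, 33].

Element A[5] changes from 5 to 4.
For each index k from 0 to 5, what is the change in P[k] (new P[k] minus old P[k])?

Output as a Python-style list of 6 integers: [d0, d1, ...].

Element change: A[5] 5 -> 4, delta = -1
For k < 5: P[k] unchanged, delta_P[k] = 0
For k >= 5: P[k] shifts by exactly -1
Delta array: [0, 0, 0, 0, 0, -1]

Answer: [0, 0, 0, 0, 0, -1]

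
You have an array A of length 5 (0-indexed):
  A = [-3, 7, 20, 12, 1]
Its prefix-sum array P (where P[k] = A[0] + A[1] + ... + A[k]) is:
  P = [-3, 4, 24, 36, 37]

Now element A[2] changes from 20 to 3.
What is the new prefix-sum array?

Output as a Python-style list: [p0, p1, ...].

Change: A[2] 20 -> 3, delta = -17
P[k] for k < 2: unchanged (A[2] not included)
P[k] for k >= 2: shift by delta = -17
  P[0] = -3 + 0 = -3
  P[1] = 4 + 0 = 4
  P[2] = 24 + -17 = 7
  P[3] = 36 + -17 = 19
  P[4] = 37 + -17 = 20

Answer: [-3, 4, 7, 19, 20]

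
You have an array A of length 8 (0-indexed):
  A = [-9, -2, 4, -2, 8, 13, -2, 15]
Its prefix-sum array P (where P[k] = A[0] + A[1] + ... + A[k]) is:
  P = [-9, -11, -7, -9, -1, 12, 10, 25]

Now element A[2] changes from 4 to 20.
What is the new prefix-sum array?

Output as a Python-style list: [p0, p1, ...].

Answer: [-9, -11, 9, 7, 15, 28, 26, 41]

Derivation:
Change: A[2] 4 -> 20, delta = 16
P[k] for k < 2: unchanged (A[2] not included)
P[k] for k >= 2: shift by delta = 16
  P[0] = -9 + 0 = -9
  P[1] = -11 + 0 = -11
  P[2] = -7 + 16 = 9
  P[3] = -9 + 16 = 7
  P[4] = -1 + 16 = 15
  P[5] = 12 + 16 = 28
  P[6] = 10 + 16 = 26
  P[7] = 25 + 16 = 41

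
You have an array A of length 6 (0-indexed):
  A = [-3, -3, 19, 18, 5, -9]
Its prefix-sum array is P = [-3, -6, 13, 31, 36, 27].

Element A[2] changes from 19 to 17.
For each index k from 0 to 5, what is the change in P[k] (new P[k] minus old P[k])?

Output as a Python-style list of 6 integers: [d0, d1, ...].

Answer: [0, 0, -2, -2, -2, -2]

Derivation:
Element change: A[2] 19 -> 17, delta = -2
For k < 2: P[k] unchanged, delta_P[k] = 0
For k >= 2: P[k] shifts by exactly -2
Delta array: [0, 0, -2, -2, -2, -2]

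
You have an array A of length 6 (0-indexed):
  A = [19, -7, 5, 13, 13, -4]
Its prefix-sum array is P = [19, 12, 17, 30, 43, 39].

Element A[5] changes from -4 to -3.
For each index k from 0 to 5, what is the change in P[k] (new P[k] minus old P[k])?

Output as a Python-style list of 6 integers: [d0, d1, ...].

Element change: A[5] -4 -> -3, delta = 1
For k < 5: P[k] unchanged, delta_P[k] = 0
For k >= 5: P[k] shifts by exactly 1
Delta array: [0, 0, 0, 0, 0, 1]

Answer: [0, 0, 0, 0, 0, 1]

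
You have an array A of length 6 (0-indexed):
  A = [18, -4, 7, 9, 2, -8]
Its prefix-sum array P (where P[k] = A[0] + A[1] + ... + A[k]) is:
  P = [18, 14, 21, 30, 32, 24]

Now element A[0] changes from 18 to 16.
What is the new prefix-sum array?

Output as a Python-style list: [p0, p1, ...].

Answer: [16, 12, 19, 28, 30, 22]

Derivation:
Change: A[0] 18 -> 16, delta = -2
P[k] for k < 0: unchanged (A[0] not included)
P[k] for k >= 0: shift by delta = -2
  P[0] = 18 + -2 = 16
  P[1] = 14 + -2 = 12
  P[2] = 21 + -2 = 19
  P[3] = 30 + -2 = 28
  P[4] = 32 + -2 = 30
  P[5] = 24 + -2 = 22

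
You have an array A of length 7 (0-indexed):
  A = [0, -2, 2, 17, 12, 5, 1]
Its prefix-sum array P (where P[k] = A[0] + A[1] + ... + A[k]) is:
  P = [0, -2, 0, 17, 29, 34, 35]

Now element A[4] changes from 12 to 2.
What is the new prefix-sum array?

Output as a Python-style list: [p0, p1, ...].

Answer: [0, -2, 0, 17, 19, 24, 25]

Derivation:
Change: A[4] 12 -> 2, delta = -10
P[k] for k < 4: unchanged (A[4] not included)
P[k] for k >= 4: shift by delta = -10
  P[0] = 0 + 0 = 0
  P[1] = -2 + 0 = -2
  P[2] = 0 + 0 = 0
  P[3] = 17 + 0 = 17
  P[4] = 29 + -10 = 19
  P[5] = 34 + -10 = 24
  P[6] = 35 + -10 = 25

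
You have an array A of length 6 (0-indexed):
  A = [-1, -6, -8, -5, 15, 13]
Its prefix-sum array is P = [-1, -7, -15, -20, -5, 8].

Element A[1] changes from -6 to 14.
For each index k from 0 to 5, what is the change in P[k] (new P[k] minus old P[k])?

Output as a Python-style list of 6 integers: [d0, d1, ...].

Answer: [0, 20, 20, 20, 20, 20]

Derivation:
Element change: A[1] -6 -> 14, delta = 20
For k < 1: P[k] unchanged, delta_P[k] = 0
For k >= 1: P[k] shifts by exactly 20
Delta array: [0, 20, 20, 20, 20, 20]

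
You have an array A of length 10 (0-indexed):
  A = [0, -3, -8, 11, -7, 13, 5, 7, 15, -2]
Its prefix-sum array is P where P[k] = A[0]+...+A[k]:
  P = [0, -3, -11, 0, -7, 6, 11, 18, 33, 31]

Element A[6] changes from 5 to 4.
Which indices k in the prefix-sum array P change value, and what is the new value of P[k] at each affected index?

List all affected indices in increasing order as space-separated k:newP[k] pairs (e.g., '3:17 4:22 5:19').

P[k] = A[0] + ... + A[k]
P[k] includes A[6] iff k >= 6
Affected indices: 6, 7, ..., 9; delta = -1
  P[6]: 11 + -1 = 10
  P[7]: 18 + -1 = 17
  P[8]: 33 + -1 = 32
  P[9]: 31 + -1 = 30

Answer: 6:10 7:17 8:32 9:30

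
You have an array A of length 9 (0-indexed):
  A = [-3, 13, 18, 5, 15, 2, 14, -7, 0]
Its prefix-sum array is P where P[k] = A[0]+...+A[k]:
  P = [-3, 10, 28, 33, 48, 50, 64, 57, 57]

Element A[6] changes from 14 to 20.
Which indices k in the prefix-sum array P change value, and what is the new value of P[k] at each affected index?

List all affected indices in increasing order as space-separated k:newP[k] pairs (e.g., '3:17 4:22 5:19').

Answer: 6:70 7:63 8:63

Derivation:
P[k] = A[0] + ... + A[k]
P[k] includes A[6] iff k >= 6
Affected indices: 6, 7, ..., 8; delta = 6
  P[6]: 64 + 6 = 70
  P[7]: 57 + 6 = 63
  P[8]: 57 + 6 = 63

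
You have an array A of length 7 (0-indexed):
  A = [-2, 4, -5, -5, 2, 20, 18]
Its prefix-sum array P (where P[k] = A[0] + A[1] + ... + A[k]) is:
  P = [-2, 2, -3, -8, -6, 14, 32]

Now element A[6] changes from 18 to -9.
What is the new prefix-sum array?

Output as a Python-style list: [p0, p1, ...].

Change: A[6] 18 -> -9, delta = -27
P[k] for k < 6: unchanged (A[6] not included)
P[k] for k >= 6: shift by delta = -27
  P[0] = -2 + 0 = -2
  P[1] = 2 + 0 = 2
  P[2] = -3 + 0 = -3
  P[3] = -8 + 0 = -8
  P[4] = -6 + 0 = -6
  P[5] = 14 + 0 = 14
  P[6] = 32 + -27 = 5

Answer: [-2, 2, -3, -8, -6, 14, 5]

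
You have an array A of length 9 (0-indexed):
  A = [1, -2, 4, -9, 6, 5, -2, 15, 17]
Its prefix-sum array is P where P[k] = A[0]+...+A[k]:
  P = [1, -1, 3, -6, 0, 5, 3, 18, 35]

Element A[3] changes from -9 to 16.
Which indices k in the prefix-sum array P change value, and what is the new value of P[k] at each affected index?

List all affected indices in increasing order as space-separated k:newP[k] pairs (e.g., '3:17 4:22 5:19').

Answer: 3:19 4:25 5:30 6:28 7:43 8:60

Derivation:
P[k] = A[0] + ... + A[k]
P[k] includes A[3] iff k >= 3
Affected indices: 3, 4, ..., 8; delta = 25
  P[3]: -6 + 25 = 19
  P[4]: 0 + 25 = 25
  P[5]: 5 + 25 = 30
  P[6]: 3 + 25 = 28
  P[7]: 18 + 25 = 43
  P[8]: 35 + 25 = 60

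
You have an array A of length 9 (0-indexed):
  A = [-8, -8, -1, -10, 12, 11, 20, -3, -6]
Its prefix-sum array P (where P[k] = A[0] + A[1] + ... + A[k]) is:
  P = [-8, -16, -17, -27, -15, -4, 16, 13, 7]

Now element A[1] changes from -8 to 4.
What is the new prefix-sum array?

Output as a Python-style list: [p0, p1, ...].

Answer: [-8, -4, -5, -15, -3, 8, 28, 25, 19]

Derivation:
Change: A[1] -8 -> 4, delta = 12
P[k] for k < 1: unchanged (A[1] not included)
P[k] for k >= 1: shift by delta = 12
  P[0] = -8 + 0 = -8
  P[1] = -16 + 12 = -4
  P[2] = -17 + 12 = -5
  P[3] = -27 + 12 = -15
  P[4] = -15 + 12 = -3
  P[5] = -4 + 12 = 8
  P[6] = 16 + 12 = 28
  P[7] = 13 + 12 = 25
  P[8] = 7 + 12 = 19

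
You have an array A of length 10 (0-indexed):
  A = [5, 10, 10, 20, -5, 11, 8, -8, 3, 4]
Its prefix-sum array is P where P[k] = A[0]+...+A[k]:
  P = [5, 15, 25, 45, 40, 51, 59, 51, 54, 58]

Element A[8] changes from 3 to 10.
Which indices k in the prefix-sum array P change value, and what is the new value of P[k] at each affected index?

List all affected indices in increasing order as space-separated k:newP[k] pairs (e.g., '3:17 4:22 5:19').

P[k] = A[0] + ... + A[k]
P[k] includes A[8] iff k >= 8
Affected indices: 8, 9, ..., 9; delta = 7
  P[8]: 54 + 7 = 61
  P[9]: 58 + 7 = 65

Answer: 8:61 9:65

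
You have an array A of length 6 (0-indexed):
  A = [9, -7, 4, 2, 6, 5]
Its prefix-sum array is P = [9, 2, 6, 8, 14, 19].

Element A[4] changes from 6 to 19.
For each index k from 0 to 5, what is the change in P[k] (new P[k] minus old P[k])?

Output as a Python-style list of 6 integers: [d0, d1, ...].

Element change: A[4] 6 -> 19, delta = 13
For k < 4: P[k] unchanged, delta_P[k] = 0
For k >= 4: P[k] shifts by exactly 13
Delta array: [0, 0, 0, 0, 13, 13]

Answer: [0, 0, 0, 0, 13, 13]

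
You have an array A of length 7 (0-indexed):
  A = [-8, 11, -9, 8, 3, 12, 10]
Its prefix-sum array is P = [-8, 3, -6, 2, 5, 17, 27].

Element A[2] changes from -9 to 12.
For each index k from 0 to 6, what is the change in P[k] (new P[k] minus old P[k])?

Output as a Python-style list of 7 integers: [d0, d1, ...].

Answer: [0, 0, 21, 21, 21, 21, 21]

Derivation:
Element change: A[2] -9 -> 12, delta = 21
For k < 2: P[k] unchanged, delta_P[k] = 0
For k >= 2: P[k] shifts by exactly 21
Delta array: [0, 0, 21, 21, 21, 21, 21]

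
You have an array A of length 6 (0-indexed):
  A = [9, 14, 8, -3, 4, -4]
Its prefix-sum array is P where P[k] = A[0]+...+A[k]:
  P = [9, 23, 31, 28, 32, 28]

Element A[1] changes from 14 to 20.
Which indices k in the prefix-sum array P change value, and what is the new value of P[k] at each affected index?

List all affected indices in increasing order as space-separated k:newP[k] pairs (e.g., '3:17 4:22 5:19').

P[k] = A[0] + ... + A[k]
P[k] includes A[1] iff k >= 1
Affected indices: 1, 2, ..., 5; delta = 6
  P[1]: 23 + 6 = 29
  P[2]: 31 + 6 = 37
  P[3]: 28 + 6 = 34
  P[4]: 32 + 6 = 38
  P[5]: 28 + 6 = 34

Answer: 1:29 2:37 3:34 4:38 5:34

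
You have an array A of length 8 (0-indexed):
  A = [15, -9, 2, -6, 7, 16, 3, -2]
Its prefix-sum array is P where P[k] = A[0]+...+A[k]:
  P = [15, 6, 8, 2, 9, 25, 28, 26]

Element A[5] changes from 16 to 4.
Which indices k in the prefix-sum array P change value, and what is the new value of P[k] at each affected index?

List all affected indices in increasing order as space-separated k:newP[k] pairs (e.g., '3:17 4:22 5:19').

Answer: 5:13 6:16 7:14

Derivation:
P[k] = A[0] + ... + A[k]
P[k] includes A[5] iff k >= 5
Affected indices: 5, 6, ..., 7; delta = -12
  P[5]: 25 + -12 = 13
  P[6]: 28 + -12 = 16
  P[7]: 26 + -12 = 14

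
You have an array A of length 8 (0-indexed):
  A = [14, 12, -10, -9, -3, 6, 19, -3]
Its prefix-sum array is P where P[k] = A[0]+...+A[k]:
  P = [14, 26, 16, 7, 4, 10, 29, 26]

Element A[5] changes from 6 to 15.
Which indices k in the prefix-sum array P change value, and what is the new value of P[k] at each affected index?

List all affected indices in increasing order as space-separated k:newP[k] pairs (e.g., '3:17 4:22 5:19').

P[k] = A[0] + ... + A[k]
P[k] includes A[5] iff k >= 5
Affected indices: 5, 6, ..., 7; delta = 9
  P[5]: 10 + 9 = 19
  P[6]: 29 + 9 = 38
  P[7]: 26 + 9 = 35

Answer: 5:19 6:38 7:35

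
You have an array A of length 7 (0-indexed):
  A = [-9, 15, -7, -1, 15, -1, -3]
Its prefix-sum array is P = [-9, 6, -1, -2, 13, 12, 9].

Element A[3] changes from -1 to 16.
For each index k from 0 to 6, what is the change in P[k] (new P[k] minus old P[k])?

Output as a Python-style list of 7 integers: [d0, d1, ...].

Answer: [0, 0, 0, 17, 17, 17, 17]

Derivation:
Element change: A[3] -1 -> 16, delta = 17
For k < 3: P[k] unchanged, delta_P[k] = 0
For k >= 3: P[k] shifts by exactly 17
Delta array: [0, 0, 0, 17, 17, 17, 17]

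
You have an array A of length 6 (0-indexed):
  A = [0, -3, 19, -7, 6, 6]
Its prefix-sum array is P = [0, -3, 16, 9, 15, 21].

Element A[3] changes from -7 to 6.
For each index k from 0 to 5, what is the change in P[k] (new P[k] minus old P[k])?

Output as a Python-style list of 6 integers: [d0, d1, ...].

Answer: [0, 0, 0, 13, 13, 13]

Derivation:
Element change: A[3] -7 -> 6, delta = 13
For k < 3: P[k] unchanged, delta_P[k] = 0
For k >= 3: P[k] shifts by exactly 13
Delta array: [0, 0, 0, 13, 13, 13]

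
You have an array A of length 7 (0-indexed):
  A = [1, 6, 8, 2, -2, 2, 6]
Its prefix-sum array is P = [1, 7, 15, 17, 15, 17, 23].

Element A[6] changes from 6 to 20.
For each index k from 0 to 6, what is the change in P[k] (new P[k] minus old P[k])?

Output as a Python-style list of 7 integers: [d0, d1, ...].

Element change: A[6] 6 -> 20, delta = 14
For k < 6: P[k] unchanged, delta_P[k] = 0
For k >= 6: P[k] shifts by exactly 14
Delta array: [0, 0, 0, 0, 0, 0, 14]

Answer: [0, 0, 0, 0, 0, 0, 14]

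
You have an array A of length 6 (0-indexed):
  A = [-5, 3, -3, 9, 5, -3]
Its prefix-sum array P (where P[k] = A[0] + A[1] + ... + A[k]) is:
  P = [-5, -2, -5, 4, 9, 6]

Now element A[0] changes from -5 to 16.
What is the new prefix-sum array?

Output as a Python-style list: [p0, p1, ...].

Answer: [16, 19, 16, 25, 30, 27]

Derivation:
Change: A[0] -5 -> 16, delta = 21
P[k] for k < 0: unchanged (A[0] not included)
P[k] for k >= 0: shift by delta = 21
  P[0] = -5 + 21 = 16
  P[1] = -2 + 21 = 19
  P[2] = -5 + 21 = 16
  P[3] = 4 + 21 = 25
  P[4] = 9 + 21 = 30
  P[5] = 6 + 21 = 27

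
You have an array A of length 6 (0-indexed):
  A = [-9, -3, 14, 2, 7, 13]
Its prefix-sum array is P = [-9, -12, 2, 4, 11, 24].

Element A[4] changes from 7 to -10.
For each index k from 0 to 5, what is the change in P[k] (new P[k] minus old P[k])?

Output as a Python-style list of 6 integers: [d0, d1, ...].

Answer: [0, 0, 0, 0, -17, -17]

Derivation:
Element change: A[4] 7 -> -10, delta = -17
For k < 4: P[k] unchanged, delta_P[k] = 0
For k >= 4: P[k] shifts by exactly -17
Delta array: [0, 0, 0, 0, -17, -17]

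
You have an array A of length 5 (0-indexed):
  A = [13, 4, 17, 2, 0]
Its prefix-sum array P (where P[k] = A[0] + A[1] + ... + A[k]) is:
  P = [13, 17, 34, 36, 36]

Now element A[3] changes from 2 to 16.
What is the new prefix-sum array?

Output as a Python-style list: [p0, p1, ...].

Change: A[3] 2 -> 16, delta = 14
P[k] for k < 3: unchanged (A[3] not included)
P[k] for k >= 3: shift by delta = 14
  P[0] = 13 + 0 = 13
  P[1] = 17 + 0 = 17
  P[2] = 34 + 0 = 34
  P[3] = 36 + 14 = 50
  P[4] = 36 + 14 = 50

Answer: [13, 17, 34, 50, 50]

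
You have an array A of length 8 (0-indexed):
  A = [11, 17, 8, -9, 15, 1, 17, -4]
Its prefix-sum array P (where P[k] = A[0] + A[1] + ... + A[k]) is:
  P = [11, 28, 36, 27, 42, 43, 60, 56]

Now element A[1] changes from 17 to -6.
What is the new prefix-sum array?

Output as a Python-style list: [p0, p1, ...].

Answer: [11, 5, 13, 4, 19, 20, 37, 33]

Derivation:
Change: A[1] 17 -> -6, delta = -23
P[k] for k < 1: unchanged (A[1] not included)
P[k] for k >= 1: shift by delta = -23
  P[0] = 11 + 0 = 11
  P[1] = 28 + -23 = 5
  P[2] = 36 + -23 = 13
  P[3] = 27 + -23 = 4
  P[4] = 42 + -23 = 19
  P[5] = 43 + -23 = 20
  P[6] = 60 + -23 = 37
  P[7] = 56 + -23 = 33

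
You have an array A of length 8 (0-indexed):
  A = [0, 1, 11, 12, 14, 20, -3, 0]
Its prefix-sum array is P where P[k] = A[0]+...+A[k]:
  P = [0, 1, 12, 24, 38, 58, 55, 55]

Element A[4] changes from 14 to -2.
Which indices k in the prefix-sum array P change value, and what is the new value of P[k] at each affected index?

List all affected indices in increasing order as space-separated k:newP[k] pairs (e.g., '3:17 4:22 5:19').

P[k] = A[0] + ... + A[k]
P[k] includes A[4] iff k >= 4
Affected indices: 4, 5, ..., 7; delta = -16
  P[4]: 38 + -16 = 22
  P[5]: 58 + -16 = 42
  P[6]: 55 + -16 = 39
  P[7]: 55 + -16 = 39

Answer: 4:22 5:42 6:39 7:39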